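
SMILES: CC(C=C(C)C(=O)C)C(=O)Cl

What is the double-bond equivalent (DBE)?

Molecular formula from the SMILES: C8H11ClO2.
DoU = (2C + 2 + N − H − X)/2 = (2·8 + 2 + 0 − 11 − 1)/2 = 6/2 = 3.
(Structurally: 0 ring(s) + 3 π bond(s) = 3.)

3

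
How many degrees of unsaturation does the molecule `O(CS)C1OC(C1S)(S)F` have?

1

Molecular formula from the SMILES: C4H7FO2S3.
DoU = (2C + 2 + N − H − X)/2 = (2·4 + 2 + 0 − 7 − 1)/2 = 2/2 = 1.
(Structurally: 1 ring(s) + 0 π bond(s) = 1.)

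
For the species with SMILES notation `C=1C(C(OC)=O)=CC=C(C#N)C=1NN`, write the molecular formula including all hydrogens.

Heavy atoms from the SMILES: 9 C, 3 N, 2 O.
Implicit hydrogens by atom environment:
  3 × C (aromatic): 1 H each → 3
  3 × C (aromatic): no H
  2 × C: no H
  2 × O: no H
  1 × C: 3 H
  1 × N: 2 H
  1 × N: 1 H
  1 × N: no H
  Total hydrogens = 9.
Molecular formula: C9H9N3O2

C9H9N3O2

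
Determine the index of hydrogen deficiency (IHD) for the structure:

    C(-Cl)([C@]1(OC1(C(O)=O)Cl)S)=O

3

Molecular formula from the SMILES: C4H2Cl2O4S.
DoU = (2C + 2 + N − H − X)/2 = (2·4 + 2 + 0 − 2 − 2)/2 = 6/2 = 3.
(Structurally: 1 ring(s) + 2 π bond(s) = 3.)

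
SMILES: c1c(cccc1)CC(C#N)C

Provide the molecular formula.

Heavy atoms from the SMILES: 10 C, 1 N.
Implicit hydrogens by atom environment:
  5 × C (aromatic): 1 H each → 5
  1 × C: 3 H
  1 × C: 2 H
  1 × C: 1 H
  1 × C: no H
  1 × C (aromatic): no H
  1 × N: no H
  Total hydrogens = 11.
Molecular formula: C10H11N

C10H11N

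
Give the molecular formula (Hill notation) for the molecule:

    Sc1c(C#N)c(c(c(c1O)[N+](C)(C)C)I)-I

Heavy atoms from the SMILES: 10 C, 2 I, 2 N, 1 O, 1 S.
Implicit hydrogens by atom environment:
  6 × C (aromatic): no H
  3 × C: 3 H each → 9
  2 × I: no H
  1 × C: no H
  1 × N (charge +1): no H
  1 × N: no H
  1 × O: 1 H
  1 × S: 1 H
  Total hydrogens = 11.
Net charge +1.
Molecular formula: C10H11I2N2OS+

C10H11I2N2OS+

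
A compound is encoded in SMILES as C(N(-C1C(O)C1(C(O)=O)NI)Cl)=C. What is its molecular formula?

C6H8ClIN2O3

Heavy atoms from the SMILES: 6 C, 1 Cl, 1 I, 2 N, 3 O.
Implicit hydrogens by atom environment:
  3 × C: 1 H each → 3
  2 × C: no H
  2 × O: 1 H each → 2
  1 × C: 2 H
  1 × Cl: no H
  1 × I: no H
  1 × N: 1 H
  1 × N: no H
  1 × O: no H
  Total hydrogens = 8.
Molecular formula: C6H8ClIN2O3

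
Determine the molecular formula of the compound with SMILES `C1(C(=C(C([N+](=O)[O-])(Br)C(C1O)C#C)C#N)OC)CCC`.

C13H15BrN2O4

Heavy atoms from the SMILES: 1 Br, 13 C, 2 N, 4 O.
Implicit hydrogens by atom environment:
  5 × C: no H
  4 × C: 1 H each → 4
  2 × C: 3 H each → 6
  2 × C: 2 H each → 4
  2 × O: no H
  1 × Br: no H
  1 × N (charge +1): no H
  1 × N: no H
  1 × O: 1 H
  1 × O (charge -1): no H
  Total hydrogens = 15.
Molecular formula: C13H15BrN2O4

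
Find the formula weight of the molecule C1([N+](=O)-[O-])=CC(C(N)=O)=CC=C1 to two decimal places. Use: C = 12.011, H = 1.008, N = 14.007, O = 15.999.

Molecular formula: C7H6N2O3.
M = 7×12.011 + 6×1.008 + 2×14.007 + 3×15.999 = 166.14 g/mol.

166.14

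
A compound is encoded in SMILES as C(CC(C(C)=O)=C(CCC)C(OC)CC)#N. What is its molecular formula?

C13H21NO2

Heavy atoms from the SMILES: 13 C, 1 N, 2 O.
Implicit hydrogens by atom environment:
  4 × C: 3 H each → 12
  4 × C: 2 H each → 8
  4 × C: no H
  2 × O: no H
  1 × C: 1 H
  1 × N: no H
  Total hydrogens = 21.
Molecular formula: C13H21NO2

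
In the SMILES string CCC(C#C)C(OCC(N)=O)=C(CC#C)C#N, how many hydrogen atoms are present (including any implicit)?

Hydrogens are implicit in SMILES; fill each atom to its normal valence:
  6 × C: no H
  3 × C: 2 H each → 6
  3 × C: 1 H each → 3
  2 × O: no H
  1 × C: 3 H
  1 × N: 2 H
  1 × N: no H
  Total hydrogens = 14.

14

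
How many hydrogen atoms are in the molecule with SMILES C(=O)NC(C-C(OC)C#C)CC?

Hydrogens are implicit in SMILES; fill each atom to its normal valence:
  4 × C: 1 H each → 4
  2 × C: 3 H each → 6
  2 × C: 2 H each → 4
  2 × O: no H
  1 × C: no H
  1 × N: 1 H
  Total hydrogens = 15.

15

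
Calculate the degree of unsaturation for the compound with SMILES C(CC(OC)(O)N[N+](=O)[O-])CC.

Molecular formula from the SMILES: C6H14N2O4.
DoU = (2C + 2 + N − H − X)/2 = (2·6 + 2 + 2 − 14 − 0)/2 = 2/2 = 1.
(Structurally: 0 ring(s) + 1 π bond(s) = 1.)

1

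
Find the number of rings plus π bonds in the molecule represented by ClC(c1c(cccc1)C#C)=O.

Molecular formula from the SMILES: C9H5ClO.
DoU = (2C + 2 + N − H − X)/2 = (2·9 + 2 + 0 − 5 − 1)/2 = 14/2 = 7.
(Structurally: 1 ring(s) + 6 π bond(s) = 7.)

7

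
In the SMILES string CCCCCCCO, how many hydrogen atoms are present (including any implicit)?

16

Hydrogens are implicit in SMILES; fill each atom to its normal valence:
  6 × C: 2 H each → 12
  1 × C: 3 H
  1 × O: 1 H
  Total hydrogens = 16.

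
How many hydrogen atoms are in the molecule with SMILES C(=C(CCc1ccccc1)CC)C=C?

Hydrogens are implicit in SMILES; fill each atom to its normal valence:
  5 × C (aromatic): 1 H each → 5
  4 × C: 2 H each → 8
  2 × C: 1 H each → 2
  1 × C: 3 H
  1 × C: no H
  1 × C (aromatic): no H
  Total hydrogens = 18.

18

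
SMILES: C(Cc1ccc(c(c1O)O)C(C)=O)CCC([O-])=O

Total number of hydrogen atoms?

Hydrogens are implicit in SMILES; fill each atom to its normal valence:
  4 × C: 2 H each → 8
  4 × C (aromatic): no H
  2 × C (aromatic): 1 H each → 2
  2 × C: no H
  2 × O: 1 H each → 2
  2 × O: no H
  1 × C: 3 H
  1 × O (charge -1): no H
  Total hydrogens = 15.

15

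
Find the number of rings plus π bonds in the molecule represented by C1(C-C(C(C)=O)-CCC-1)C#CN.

4

Molecular formula from the SMILES: C10H15NO.
DoU = (2C + 2 + N − H − X)/2 = (2·10 + 2 + 1 − 15 − 0)/2 = 8/2 = 4.
(Structurally: 1 ring(s) + 3 π bond(s) = 4.)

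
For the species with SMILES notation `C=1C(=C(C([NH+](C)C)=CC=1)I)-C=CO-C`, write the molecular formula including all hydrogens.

C11H15INO+

Heavy atoms from the SMILES: 11 C, 1 I, 1 N, 1 O.
Implicit hydrogens by atom environment:
  3 × C: 3 H each → 9
  3 × C (aromatic): 1 H each → 3
  3 × C (aromatic): no H
  2 × C: 1 H each → 2
  1 × I: no H
  1 × N (charge +1): 1 H
  1 × O: no H
  Total hydrogens = 15.
Net charge +1.
Molecular formula: C11H15INO+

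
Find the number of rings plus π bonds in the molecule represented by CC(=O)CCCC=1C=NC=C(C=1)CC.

Molecular formula from the SMILES: C12H17NO.
DoU = (2C + 2 + N − H − X)/2 = (2·12 + 2 + 1 − 17 − 0)/2 = 10/2 = 5.
(Structurally: 1 ring(s) + 4 π bond(s) = 5.)

5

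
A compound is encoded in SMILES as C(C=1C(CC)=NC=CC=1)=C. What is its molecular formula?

C9H11N

Heavy atoms from the SMILES: 9 C, 1 N.
Implicit hydrogens by atom environment:
  3 × C (aromatic): 1 H each → 3
  2 × C: 2 H each → 4
  2 × C (aromatic): no H
  1 × C: 3 H
  1 × C: 1 H
  1 × N (aromatic): no H
  Total hydrogens = 11.
Molecular formula: C9H11N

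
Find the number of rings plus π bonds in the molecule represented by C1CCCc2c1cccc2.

Molecular formula from the SMILES: C10H12.
DoU = (2C + 2 + N − H − X)/2 = (2·10 + 2 + 0 − 12 − 0)/2 = 10/2 = 5.
(Structurally: 2 ring(s) + 3 π bond(s) = 5.)

5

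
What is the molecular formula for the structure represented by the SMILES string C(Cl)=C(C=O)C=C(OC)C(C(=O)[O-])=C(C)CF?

C11H11ClFO4-

Heavy atoms from the SMILES: 11 C, 1 Cl, 1 F, 4 O.
Implicit hydrogens by atom environment:
  5 × C: no H
  3 × C: 1 H each → 3
  3 × O: no H
  2 × C: 3 H each → 6
  1 × C: 2 H
  1 × Cl: no H
  1 × F: no H
  1 × O (charge -1): no H
  Total hydrogens = 11.
Net charge -1.
Molecular formula: C11H11ClFO4-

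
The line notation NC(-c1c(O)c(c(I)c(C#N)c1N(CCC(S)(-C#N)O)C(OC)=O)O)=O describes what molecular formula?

C14H13IN4O6S

Heavy atoms from the SMILES: 14 C, 1 I, 4 N, 6 O, 1 S.
Implicit hydrogens by atom environment:
  6 × C (aromatic): no H
  5 × C: no H
  3 × N: no H
  3 × O: 1 H each → 3
  3 × O: no H
  2 × C: 2 H each → 4
  1 × C: 3 H
  1 × I: no H
  1 × N: 2 H
  1 × S: 1 H
  Total hydrogens = 13.
Molecular formula: C14H13IN4O6S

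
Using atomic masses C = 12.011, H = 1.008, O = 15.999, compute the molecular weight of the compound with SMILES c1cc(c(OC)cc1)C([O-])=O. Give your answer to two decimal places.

151.14

Molecular formula: C8H7O3-.
M = 8×12.011 + 7×1.008 + 3×15.999 = 151.14 g/mol.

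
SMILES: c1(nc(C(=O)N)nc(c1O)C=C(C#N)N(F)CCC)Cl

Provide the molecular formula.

C11H11ClFN5O2

Heavy atoms from the SMILES: 11 C, 1 Cl, 1 F, 5 N, 2 O.
Implicit hydrogens by atom environment:
  4 × C (aromatic): no H
  3 × C: no H
  2 × C: 2 H each → 4
  2 × N (aromatic): no H
  2 × N: no H
  1 × C: 3 H
  1 × C: 1 H
  1 × Cl: no H
  1 × F: no H
  1 × N: 2 H
  1 × O: 1 H
  1 × O: no H
  Total hydrogens = 11.
Molecular formula: C11H11ClFN5O2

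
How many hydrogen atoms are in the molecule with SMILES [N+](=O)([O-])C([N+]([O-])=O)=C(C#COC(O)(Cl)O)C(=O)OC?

Hydrogens are implicit in SMILES; fill each atom to its normal valence:
  6 × C: no H
  5 × O: no H
  2 × N (charge +1): no H
  2 × O: 1 H each → 2
  2 × O (charge -1): no H
  1 × C: 3 H
  1 × Cl: no H
  Total hydrogens = 5.

5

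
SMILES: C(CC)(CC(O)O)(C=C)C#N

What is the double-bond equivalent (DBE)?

3

Molecular formula from the SMILES: C8H13NO2.
DoU = (2C + 2 + N − H − X)/2 = (2·8 + 2 + 1 − 13 − 0)/2 = 6/2 = 3.
(Structurally: 0 ring(s) + 3 π bond(s) = 3.)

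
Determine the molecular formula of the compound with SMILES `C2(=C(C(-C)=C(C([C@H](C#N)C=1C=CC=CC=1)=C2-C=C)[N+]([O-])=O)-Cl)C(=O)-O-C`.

Heavy atoms from the SMILES: 19 C, 1 Cl, 2 N, 4 O.
Implicit hydrogens by atom environment:
  7 × C (aromatic): no H
  5 × C (aromatic): 1 H each → 5
  3 × O: no H
  2 × C: 3 H each → 6
  2 × C: 1 H each → 2
  2 × C: no H
  1 × C: 2 H
  1 × Cl: no H
  1 × N: no H
  1 × N (charge +1): no H
  1 × O (charge -1): no H
  Total hydrogens = 15.
Molecular formula: C19H15ClN2O4

C19H15ClN2O4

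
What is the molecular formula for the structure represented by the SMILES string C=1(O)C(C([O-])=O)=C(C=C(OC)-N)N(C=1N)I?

C8H9IN3O4-

Heavy atoms from the SMILES: 8 C, 1 I, 3 N, 4 O.
Implicit hydrogens by atom environment:
  4 × C (aromatic): no H
  2 × C: no H
  2 × N: 2 H each → 4
  2 × O: no H
  1 × C: 3 H
  1 × C: 1 H
  1 × I: no H
  1 × N (aromatic): no H
  1 × O: 1 H
  1 × O (charge -1): no H
  Total hydrogens = 9.
Net charge -1.
Molecular formula: C8H9IN3O4-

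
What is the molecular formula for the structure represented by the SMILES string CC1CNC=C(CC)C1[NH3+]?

C8H17N2+

Heavy atoms from the SMILES: 8 C, 2 N.
Implicit hydrogens by atom environment:
  3 × C: 1 H each → 3
  2 × C: 3 H each → 6
  2 × C: 2 H each → 4
  1 × C: no H
  1 × N (charge +1): 3 H
  1 × N: 1 H
  Total hydrogens = 17.
Net charge +1.
Molecular formula: C8H17N2+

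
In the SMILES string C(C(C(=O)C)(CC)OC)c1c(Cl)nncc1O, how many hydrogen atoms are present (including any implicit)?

15

Hydrogens are implicit in SMILES; fill each atom to its normal valence:
  3 × C: 3 H each → 9
  3 × C (aromatic): no H
  2 × C: 2 H each → 4
  2 × C: no H
  2 × N (aromatic): no H
  2 × O: no H
  1 × C (aromatic): 1 H
  1 × Cl: no H
  1 × O: 1 H
  Total hydrogens = 15.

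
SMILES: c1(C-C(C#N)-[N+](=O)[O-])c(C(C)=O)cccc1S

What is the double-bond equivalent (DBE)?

Molecular formula from the SMILES: C11H10N2O3S.
DoU = (2C + 2 + N − H − X)/2 = (2·11 + 2 + 2 − 10 − 0)/2 = 16/2 = 8.
(Structurally: 1 ring(s) + 7 π bond(s) = 8.)

8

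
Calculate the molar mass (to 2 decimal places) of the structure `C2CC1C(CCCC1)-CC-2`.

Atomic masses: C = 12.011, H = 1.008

Molecular formula: C10H18.
M = 10×12.011 + 18×1.008 = 138.25 g/mol.

138.25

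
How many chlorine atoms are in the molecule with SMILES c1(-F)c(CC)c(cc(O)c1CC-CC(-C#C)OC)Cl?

The symbol for chlorine appears 1 time in the SMILES.

1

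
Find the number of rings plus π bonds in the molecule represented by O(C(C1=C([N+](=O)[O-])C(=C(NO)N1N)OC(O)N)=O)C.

5

Molecular formula from the SMILES: C7H11N5O7.
DoU = (2C + 2 + N − H − X)/2 = (2·7 + 2 + 5 − 11 − 0)/2 = 10/2 = 5.
(Structurally: 1 ring(s) + 4 π bond(s) = 5.)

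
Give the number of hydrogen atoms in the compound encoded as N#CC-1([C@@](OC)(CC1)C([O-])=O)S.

Hydrogens are implicit in SMILES; fill each atom to its normal valence:
  4 × C: no H
  2 × C: 2 H each → 4
  2 × O: no H
  1 × C: 3 H
  1 × N: no H
  1 × O (charge -1): no H
  1 × S: 1 H
  Total hydrogens = 8.

8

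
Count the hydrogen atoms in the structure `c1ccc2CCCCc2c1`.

12

Hydrogens are implicit in SMILES; fill each atom to its normal valence:
  4 × C: 2 H each → 8
  4 × C (aromatic): 1 H each → 4
  2 × C (aromatic): no H
  Total hydrogens = 12.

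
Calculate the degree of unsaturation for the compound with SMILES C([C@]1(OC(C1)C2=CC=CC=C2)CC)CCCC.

Molecular formula from the SMILES: C16H24O.
DoU = (2C + 2 + N − H − X)/2 = (2·16 + 2 + 0 − 24 − 0)/2 = 10/2 = 5.
(Structurally: 2 ring(s) + 3 π bond(s) = 5.)

5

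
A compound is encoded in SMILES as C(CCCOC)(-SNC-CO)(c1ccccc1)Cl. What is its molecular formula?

C13H20ClNO2S

Heavy atoms from the SMILES: 13 C, 1 Cl, 1 N, 2 O, 1 S.
Implicit hydrogens by atom environment:
  5 × C: 2 H each → 10
  5 × C (aromatic): 1 H each → 5
  1 × C: 3 H
  1 × C: no H
  1 × C (aromatic): no H
  1 × Cl: no H
  1 × N: 1 H
  1 × O: 1 H
  1 × O: no H
  1 × S: no H
  Total hydrogens = 20.
Molecular formula: C13H20ClNO2S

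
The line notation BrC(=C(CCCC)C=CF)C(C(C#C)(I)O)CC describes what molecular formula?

Heavy atoms from the SMILES: 1 Br, 14 C, 1 F, 1 I, 1 O.
Implicit hydrogens by atom environment:
  4 × C: 2 H each → 8
  4 × C: 1 H each → 4
  4 × C: no H
  2 × C: 3 H each → 6
  1 × Br: no H
  1 × F: no H
  1 × I: no H
  1 × O: 1 H
  Total hydrogens = 19.
Molecular formula: C14H19BrFIO

C14H19BrFIO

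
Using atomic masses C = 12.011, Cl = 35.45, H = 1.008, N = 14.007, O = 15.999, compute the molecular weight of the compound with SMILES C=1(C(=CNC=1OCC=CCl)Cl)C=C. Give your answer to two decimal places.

Molecular formula: C9H9Cl2NO.
M = 9×12.011 + 2×35.45 + 9×1.008 + 1×14.007 + 1×15.999 = 218.08 g/mol.

218.08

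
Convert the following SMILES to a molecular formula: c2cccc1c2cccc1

Heavy atoms from the SMILES: 10 C.
Implicit hydrogens by atom environment:
  8 × C (aromatic): 1 H each → 8
  2 × C (aromatic): no H
  Total hydrogens = 8.
Molecular formula: C10H8

C10H8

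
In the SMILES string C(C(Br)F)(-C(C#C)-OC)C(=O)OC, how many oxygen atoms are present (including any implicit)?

3

The symbol for oxygen appears 3 times in the SMILES.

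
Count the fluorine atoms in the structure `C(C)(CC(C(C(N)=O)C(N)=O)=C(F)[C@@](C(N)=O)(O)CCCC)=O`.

The symbol for fluorine appears 1 time in the SMILES.

1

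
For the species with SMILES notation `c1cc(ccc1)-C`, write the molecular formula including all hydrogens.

C7H8

Heavy atoms from the SMILES: 7 C.
Implicit hydrogens by atom environment:
  5 × C (aromatic): 1 H each → 5
  1 × C: 3 H
  1 × C (aromatic): no H
  Total hydrogens = 8.
Molecular formula: C7H8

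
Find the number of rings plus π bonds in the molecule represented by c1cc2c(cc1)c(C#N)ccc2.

9

Molecular formula from the SMILES: C11H7N.
DoU = (2C + 2 + N − H − X)/2 = (2·11 + 2 + 1 − 7 − 0)/2 = 18/2 = 9.
(Structurally: 2 ring(s) + 7 π bond(s) = 9.)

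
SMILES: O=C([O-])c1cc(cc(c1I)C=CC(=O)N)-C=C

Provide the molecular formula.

Heavy atoms from the SMILES: 12 C, 1 I, 1 N, 3 O.
Implicit hydrogens by atom environment:
  4 × C (aromatic): no H
  3 × C: 1 H each → 3
  2 × C (aromatic): 1 H each → 2
  2 × C: no H
  2 × O: no H
  1 × C: 2 H
  1 × I: no H
  1 × N: 2 H
  1 × O (charge -1): no H
  Total hydrogens = 9.
Net charge -1.
Molecular formula: C12H9INO3-

C12H9INO3-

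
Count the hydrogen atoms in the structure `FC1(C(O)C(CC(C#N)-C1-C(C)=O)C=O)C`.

Hydrogens are implicit in SMILES; fill each atom to its normal valence:
  5 × C: 1 H each → 5
  3 × C: no H
  2 × C: 3 H each → 6
  2 × O: no H
  1 × C: 2 H
  1 × F: no H
  1 × N: no H
  1 × O: 1 H
  Total hydrogens = 14.

14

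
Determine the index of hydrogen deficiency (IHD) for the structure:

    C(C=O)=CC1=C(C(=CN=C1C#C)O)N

Molecular formula from the SMILES: C10H8N2O2.
DoU = (2C + 2 + N − H − X)/2 = (2·10 + 2 + 2 − 8 − 0)/2 = 16/2 = 8.
(Structurally: 1 ring(s) + 7 π bond(s) = 8.)

8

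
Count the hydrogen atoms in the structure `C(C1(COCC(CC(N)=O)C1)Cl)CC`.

Hydrogens are implicit in SMILES; fill each atom to its normal valence:
  6 × C: 2 H each → 12
  2 × C: no H
  2 × O: no H
  1 × C: 3 H
  1 × C: 1 H
  1 × Cl: no H
  1 × N: 2 H
  Total hydrogens = 18.

18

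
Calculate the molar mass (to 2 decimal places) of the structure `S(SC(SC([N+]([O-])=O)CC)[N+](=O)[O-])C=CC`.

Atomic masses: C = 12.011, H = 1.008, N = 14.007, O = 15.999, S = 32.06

Molecular formula: C7H12N2O4S3.
M = 7×12.011 + 12×1.008 + 2×14.007 + 4×15.999 + 3×32.06 = 284.36 g/mol.

284.36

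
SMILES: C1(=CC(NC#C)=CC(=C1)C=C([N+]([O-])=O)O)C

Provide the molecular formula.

Heavy atoms from the SMILES: 11 C, 2 N, 3 O.
Implicit hydrogens by atom environment:
  3 × C (aromatic): 1 H each → 3
  3 × C (aromatic): no H
  2 × C: 1 H each → 2
  2 × C: no H
  1 × C: 3 H
  1 × N: 1 H
  1 × N (charge +1): no H
  1 × O: 1 H
  1 × O: no H
  1 × O (charge -1): no H
  Total hydrogens = 10.
Molecular formula: C11H10N2O3

C11H10N2O3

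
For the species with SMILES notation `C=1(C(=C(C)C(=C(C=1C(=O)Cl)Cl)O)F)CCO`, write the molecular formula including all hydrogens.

C10H9Cl2FO3

Heavy atoms from the SMILES: 10 C, 2 Cl, 1 F, 3 O.
Implicit hydrogens by atom environment:
  6 × C (aromatic): no H
  2 × C: 2 H each → 4
  2 × Cl: no H
  2 × O: 1 H each → 2
  1 × C: 3 H
  1 × C: no H
  1 × F: no H
  1 × O: no H
  Total hydrogens = 9.
Molecular formula: C10H9Cl2FO3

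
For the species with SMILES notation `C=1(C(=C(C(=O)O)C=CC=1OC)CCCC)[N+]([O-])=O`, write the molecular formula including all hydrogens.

C12H15NO5

Heavy atoms from the SMILES: 12 C, 1 N, 5 O.
Implicit hydrogens by atom environment:
  4 × C (aromatic): no H
  3 × C: 2 H each → 6
  3 × O: no H
  2 × C: 3 H each → 6
  2 × C (aromatic): 1 H each → 2
  1 × C: no H
  1 × N (charge +1): no H
  1 × O: 1 H
  1 × O (charge -1): no H
  Total hydrogens = 15.
Molecular formula: C12H15NO5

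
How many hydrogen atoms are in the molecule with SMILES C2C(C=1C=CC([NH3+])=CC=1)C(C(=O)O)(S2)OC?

14

Hydrogens are implicit in SMILES; fill each atom to its normal valence:
  4 × C (aromatic): 1 H each → 4
  2 × C: no H
  2 × C (aromatic): no H
  2 × O: no H
  1 × C: 3 H
  1 × C: 2 H
  1 × C: 1 H
  1 × N (charge +1): 3 H
  1 × O: 1 H
  1 × S: no H
  Total hydrogens = 14.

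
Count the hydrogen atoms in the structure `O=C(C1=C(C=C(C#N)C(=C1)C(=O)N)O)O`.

Hydrogens are implicit in SMILES; fill each atom to its normal valence:
  4 × C (aromatic): no H
  3 × C: no H
  2 × C (aromatic): 1 H each → 2
  2 × O: 1 H each → 2
  2 × O: no H
  1 × N: 2 H
  1 × N: no H
  Total hydrogens = 6.

6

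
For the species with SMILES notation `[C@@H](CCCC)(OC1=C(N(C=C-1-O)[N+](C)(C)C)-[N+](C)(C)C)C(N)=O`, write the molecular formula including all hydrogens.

[C16H32N4O3]2+

Heavy atoms from the SMILES: 16 C, 4 N, 3 O.
Implicit hydrogens by atom environment:
  7 × C: 3 H each → 21
  3 × C: 2 H each → 6
  3 × C (aromatic): no H
  2 × N (charge +1): no H
  2 × O: no H
  1 × C (aromatic): 1 H
  1 × C: 1 H
  1 × C: no H
  1 × N: 2 H
  1 × N (aromatic): no H
  1 × O: 1 H
  Total hydrogens = 32.
Net charge +2.
Molecular formula: [C16H32N4O3]2+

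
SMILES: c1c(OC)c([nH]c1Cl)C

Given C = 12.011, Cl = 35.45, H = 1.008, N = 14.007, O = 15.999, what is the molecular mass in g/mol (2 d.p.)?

Molecular formula: C6H8ClNO.
M = 6×12.011 + 1×35.45 + 8×1.008 + 1×14.007 + 1×15.999 = 145.59 g/mol.

145.59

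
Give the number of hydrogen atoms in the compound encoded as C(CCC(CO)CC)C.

18

Hydrogens are implicit in SMILES; fill each atom to its normal valence:
  5 × C: 2 H each → 10
  2 × C: 3 H each → 6
  1 × C: 1 H
  1 × O: 1 H
  Total hydrogens = 18.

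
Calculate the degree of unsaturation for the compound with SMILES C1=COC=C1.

3

Molecular formula from the SMILES: C4H4O.
DoU = (2C + 2 + N − H − X)/2 = (2·4 + 2 + 0 − 4 − 0)/2 = 6/2 = 3.
(Structurally: 1 ring(s) + 2 π bond(s) = 3.)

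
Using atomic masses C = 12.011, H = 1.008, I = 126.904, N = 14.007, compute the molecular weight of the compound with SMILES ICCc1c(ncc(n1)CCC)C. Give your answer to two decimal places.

Molecular formula: C10H15IN2.
M = 10×12.011 + 15×1.008 + 1×126.904 + 2×14.007 = 290.15 g/mol.

290.15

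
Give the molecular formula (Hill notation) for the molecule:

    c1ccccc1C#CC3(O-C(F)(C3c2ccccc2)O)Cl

Heavy atoms from the SMILES: 17 C, 1 Cl, 1 F, 2 O.
Implicit hydrogens by atom environment:
  10 × C (aromatic): 1 H each → 10
  4 × C: no H
  2 × C (aromatic): no H
  1 × C: 1 H
  1 × Cl: no H
  1 × F: no H
  1 × O: 1 H
  1 × O: no H
  Total hydrogens = 12.
Molecular formula: C17H12ClFO2

C17H12ClFO2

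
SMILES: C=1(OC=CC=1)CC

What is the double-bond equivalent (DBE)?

3

Molecular formula from the SMILES: C6H8O.
DoU = (2C + 2 + N − H − X)/2 = (2·6 + 2 + 0 − 8 − 0)/2 = 6/2 = 3.
(Structurally: 1 ring(s) + 2 π bond(s) = 3.)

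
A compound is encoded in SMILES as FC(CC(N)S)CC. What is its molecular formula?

C5H12FNS

Heavy atoms from the SMILES: 5 C, 1 F, 1 N, 1 S.
Implicit hydrogens by atom environment:
  2 × C: 2 H each → 4
  2 × C: 1 H each → 2
  1 × C: 3 H
  1 × F: no H
  1 × N: 2 H
  1 × S: 1 H
  Total hydrogens = 12.
Molecular formula: C5H12FNS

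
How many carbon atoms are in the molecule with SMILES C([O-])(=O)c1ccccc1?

7

The symbol for carbon appears 7 times in the SMILES. Lowercase c denotes aromatic carbon and counts toward C.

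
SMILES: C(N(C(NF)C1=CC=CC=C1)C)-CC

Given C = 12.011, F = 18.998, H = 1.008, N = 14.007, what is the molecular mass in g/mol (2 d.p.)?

196.27

Molecular formula: C11H17FN2.
M = 11×12.011 + 1×18.998 + 17×1.008 + 2×14.007 = 196.27 g/mol.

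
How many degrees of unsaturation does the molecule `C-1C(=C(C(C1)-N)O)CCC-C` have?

Molecular formula from the SMILES: C9H17NO.
DoU = (2C + 2 + N − H − X)/2 = (2·9 + 2 + 1 − 17 − 0)/2 = 4/2 = 2.
(Structurally: 1 ring(s) + 1 π bond(s) = 2.)

2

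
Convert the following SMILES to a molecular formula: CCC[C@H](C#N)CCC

C8H15N

Heavy atoms from the SMILES: 8 C, 1 N.
Implicit hydrogens by atom environment:
  4 × C: 2 H each → 8
  2 × C: 3 H each → 6
  1 × C: 1 H
  1 × C: no H
  1 × N: no H
  Total hydrogens = 15.
Molecular formula: C8H15N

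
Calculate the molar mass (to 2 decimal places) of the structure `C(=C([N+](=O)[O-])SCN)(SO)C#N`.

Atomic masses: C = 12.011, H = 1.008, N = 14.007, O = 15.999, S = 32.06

Molecular formula: C4H5N3O3S2.
M = 4×12.011 + 5×1.008 + 3×14.007 + 3×15.999 + 2×32.06 = 207.22 g/mol.

207.22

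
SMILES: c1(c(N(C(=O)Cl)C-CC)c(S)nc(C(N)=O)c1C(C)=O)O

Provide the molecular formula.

C12H14ClN3O4S

Heavy atoms from the SMILES: 12 C, 1 Cl, 3 N, 4 O, 1 S.
Implicit hydrogens by atom environment:
  5 × C (aromatic): no H
  3 × C: no H
  3 × O: no H
  2 × C: 3 H each → 6
  2 × C: 2 H each → 4
  1 × Cl: no H
  1 × N: 2 H
  1 × N (aromatic): no H
  1 × N: no H
  1 × O: 1 H
  1 × S: 1 H
  Total hydrogens = 14.
Molecular formula: C12H14ClN3O4S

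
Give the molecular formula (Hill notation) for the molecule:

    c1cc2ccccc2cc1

Heavy atoms from the SMILES: 10 C.
Implicit hydrogens by atom environment:
  8 × C (aromatic): 1 H each → 8
  2 × C (aromatic): no H
  Total hydrogens = 8.
Molecular formula: C10H8

C10H8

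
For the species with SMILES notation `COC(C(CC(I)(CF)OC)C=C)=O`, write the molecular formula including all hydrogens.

Heavy atoms from the SMILES: 9 C, 1 F, 1 I, 3 O.
Implicit hydrogens by atom environment:
  3 × C: 2 H each → 6
  3 × O: no H
  2 × C: 3 H each → 6
  2 × C: 1 H each → 2
  2 × C: no H
  1 × F: no H
  1 × I: no H
  Total hydrogens = 14.
Molecular formula: C9H14FIO3

C9H14FIO3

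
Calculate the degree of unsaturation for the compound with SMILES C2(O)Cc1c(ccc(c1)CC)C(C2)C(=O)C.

6

Molecular formula from the SMILES: C14H18O2.
DoU = (2C + 2 + N − H − X)/2 = (2·14 + 2 + 0 − 18 − 0)/2 = 12/2 = 6.
(Structurally: 2 ring(s) + 4 π bond(s) = 6.)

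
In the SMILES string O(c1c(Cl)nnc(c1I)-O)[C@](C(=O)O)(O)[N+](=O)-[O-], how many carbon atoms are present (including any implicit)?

6

The symbol for carbon appears 6 times in the SMILES. Lowercase c denotes aromatic carbon and counts toward C.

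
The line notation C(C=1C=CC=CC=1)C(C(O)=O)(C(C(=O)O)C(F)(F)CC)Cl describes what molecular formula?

Heavy atoms from the SMILES: 14 C, 1 Cl, 2 F, 4 O.
Implicit hydrogens by atom environment:
  5 × C (aromatic): 1 H each → 5
  4 × C: no H
  2 × C: 2 H each → 4
  2 × F: no H
  2 × O: 1 H each → 2
  2 × O: no H
  1 × C: 3 H
  1 × C: 1 H
  1 × C (aromatic): no H
  1 × Cl: no H
  Total hydrogens = 15.
Molecular formula: C14H15ClF2O4

C14H15ClF2O4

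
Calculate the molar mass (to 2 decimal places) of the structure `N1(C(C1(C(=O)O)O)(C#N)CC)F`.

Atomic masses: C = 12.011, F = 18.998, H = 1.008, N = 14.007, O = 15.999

174.13

Molecular formula: C6H7FN2O3.
M = 6×12.011 + 1×18.998 + 7×1.008 + 2×14.007 + 3×15.999 = 174.13 g/mol.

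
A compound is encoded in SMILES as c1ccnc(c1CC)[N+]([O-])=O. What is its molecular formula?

C7H8N2O2

Heavy atoms from the SMILES: 7 C, 2 N, 2 O.
Implicit hydrogens by atom environment:
  3 × C (aromatic): 1 H each → 3
  2 × C (aromatic): no H
  1 × C: 3 H
  1 × C: 2 H
  1 × N (aromatic): no H
  1 × N (charge +1): no H
  1 × O: no H
  1 × O (charge -1): no H
  Total hydrogens = 8.
Molecular formula: C7H8N2O2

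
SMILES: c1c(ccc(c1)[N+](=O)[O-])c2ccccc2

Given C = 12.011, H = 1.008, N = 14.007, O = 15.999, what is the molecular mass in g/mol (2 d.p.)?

199.21

Molecular formula: C12H9NO2.
M = 12×12.011 + 9×1.008 + 1×14.007 + 2×15.999 = 199.21 g/mol.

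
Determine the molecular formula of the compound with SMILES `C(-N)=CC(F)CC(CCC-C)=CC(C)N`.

C12H23FN2

Heavy atoms from the SMILES: 12 C, 1 F, 2 N.
Implicit hydrogens by atom environment:
  5 × C: 1 H each → 5
  4 × C: 2 H each → 8
  2 × C: 3 H each → 6
  2 × N: 2 H each → 4
  1 × C: no H
  1 × F: no H
  Total hydrogens = 23.
Molecular formula: C12H23FN2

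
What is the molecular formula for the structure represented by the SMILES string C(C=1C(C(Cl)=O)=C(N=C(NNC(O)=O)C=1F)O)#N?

C8H4ClFN4O4

Heavy atoms from the SMILES: 8 C, 1 Cl, 1 F, 4 N, 4 O.
Implicit hydrogens by atom environment:
  5 × C (aromatic): no H
  3 × C: no H
  2 × N: 1 H each → 2
  2 × O: 1 H each → 2
  2 × O: no H
  1 × Cl: no H
  1 × F: no H
  1 × N (aromatic): no H
  1 × N: no H
  Total hydrogens = 4.
Molecular formula: C8H4ClFN4O4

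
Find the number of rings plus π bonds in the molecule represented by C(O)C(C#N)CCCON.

Molecular formula from the SMILES: C6H12N2O2.
DoU = (2C + 2 + N − H − X)/2 = (2·6 + 2 + 2 − 12 − 0)/2 = 4/2 = 2.
(Structurally: 0 ring(s) + 2 π bond(s) = 2.)

2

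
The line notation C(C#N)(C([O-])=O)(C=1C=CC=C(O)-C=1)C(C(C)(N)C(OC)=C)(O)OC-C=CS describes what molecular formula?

Heavy atoms from the SMILES: 18 C, 2 N, 6 O, 1 S.
Implicit hydrogens by atom environment:
  6 × C: no H
  4 × C (aromatic): 1 H each → 4
  3 × O: no H
  2 × C: 3 H each → 6
  2 × C: 2 H each → 4
  2 × C: 1 H each → 2
  2 × C (aromatic): no H
  2 × O: 1 H each → 2
  1 × N: 2 H
  1 × N: no H
  1 × O (charge -1): no H
  1 × S: 1 H
  Total hydrogens = 21.
Net charge -1.
Molecular formula: C18H21N2O6S-

C18H21N2O6S-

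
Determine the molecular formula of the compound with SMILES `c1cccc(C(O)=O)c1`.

C7H6O2

Heavy atoms from the SMILES: 7 C, 2 O.
Implicit hydrogens by atom environment:
  5 × C (aromatic): 1 H each → 5
  1 × C (aromatic): no H
  1 × C: no H
  1 × O: 1 H
  1 × O: no H
  Total hydrogens = 6.
Molecular formula: C7H6O2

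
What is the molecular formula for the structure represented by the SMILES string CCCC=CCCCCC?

C10H20

Heavy atoms from the SMILES: 10 C.
Implicit hydrogens by atom environment:
  6 × C: 2 H each → 12
  2 × C: 3 H each → 6
  2 × C: 1 H each → 2
  Total hydrogens = 20.
Molecular formula: C10H20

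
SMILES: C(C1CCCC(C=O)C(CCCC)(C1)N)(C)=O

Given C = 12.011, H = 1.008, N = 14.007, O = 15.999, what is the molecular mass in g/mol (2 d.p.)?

239.36

Molecular formula: C14H25NO2.
M = 14×12.011 + 25×1.008 + 1×14.007 + 2×15.999 = 239.36 g/mol.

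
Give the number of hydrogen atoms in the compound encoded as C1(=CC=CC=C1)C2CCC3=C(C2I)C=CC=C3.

15

Hydrogens are implicit in SMILES; fill each atom to its normal valence:
  9 × C (aromatic): 1 H each → 9
  3 × C (aromatic): no H
  2 × C: 2 H each → 4
  2 × C: 1 H each → 2
  1 × I: no H
  Total hydrogens = 15.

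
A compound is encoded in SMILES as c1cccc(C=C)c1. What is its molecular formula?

C8H8

Heavy atoms from the SMILES: 8 C.
Implicit hydrogens by atom environment:
  5 × C (aromatic): 1 H each → 5
  1 × C: 2 H
  1 × C: 1 H
  1 × C (aromatic): no H
  Total hydrogens = 8.
Molecular formula: C8H8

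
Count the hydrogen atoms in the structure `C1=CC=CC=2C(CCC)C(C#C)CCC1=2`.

18

Hydrogens are implicit in SMILES; fill each atom to its normal valence:
  4 × C: 2 H each → 8
  4 × C (aromatic): 1 H each → 4
  3 × C: 1 H each → 3
  2 × C (aromatic): no H
  1 × C: 3 H
  1 × C: no H
  Total hydrogens = 18.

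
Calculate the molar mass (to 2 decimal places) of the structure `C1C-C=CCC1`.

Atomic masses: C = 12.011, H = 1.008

Molecular formula: C6H10.
M = 6×12.011 + 10×1.008 = 82.15 g/mol.

82.15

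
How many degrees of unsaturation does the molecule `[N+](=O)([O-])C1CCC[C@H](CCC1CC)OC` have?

2

Molecular formula from the SMILES: C11H21NO3.
DoU = (2C + 2 + N − H − X)/2 = (2·11 + 2 + 1 − 21 − 0)/2 = 4/2 = 2.
(Structurally: 1 ring(s) + 1 π bond(s) = 2.)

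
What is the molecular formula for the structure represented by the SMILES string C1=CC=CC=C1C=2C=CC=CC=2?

C12H10

Heavy atoms from the SMILES: 12 C.
Implicit hydrogens by atom environment:
  10 × C (aromatic): 1 H each → 10
  2 × C (aromatic): no H
  Total hydrogens = 10.
Molecular formula: C12H10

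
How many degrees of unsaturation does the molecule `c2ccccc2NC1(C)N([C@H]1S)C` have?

5

Molecular formula from the SMILES: C10H14N2S.
DoU = (2C + 2 + N − H − X)/2 = (2·10 + 2 + 2 − 14 − 0)/2 = 10/2 = 5.
(Structurally: 2 ring(s) + 3 π bond(s) = 5.)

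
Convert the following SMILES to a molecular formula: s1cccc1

Heavy atoms from the SMILES: 4 C, 1 S.
Implicit hydrogens by atom environment:
  4 × C (aromatic): 1 H each → 4
  1 × S (aromatic): no H
  Total hydrogens = 4.
Molecular formula: C4H4S

C4H4S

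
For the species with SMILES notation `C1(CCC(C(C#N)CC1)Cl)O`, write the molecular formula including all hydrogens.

Heavy atoms from the SMILES: 8 C, 1 Cl, 1 N, 1 O.
Implicit hydrogens by atom environment:
  4 × C: 2 H each → 8
  3 × C: 1 H each → 3
  1 × C: no H
  1 × Cl: no H
  1 × N: no H
  1 × O: 1 H
  Total hydrogens = 12.
Molecular formula: C8H12ClNO

C8H12ClNO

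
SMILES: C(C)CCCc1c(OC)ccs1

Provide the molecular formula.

C10H16OS

Heavy atoms from the SMILES: 10 C, 1 O, 1 S.
Implicit hydrogens by atom environment:
  4 × C: 2 H each → 8
  2 × C: 3 H each → 6
  2 × C (aromatic): 1 H each → 2
  2 × C (aromatic): no H
  1 × O: no H
  1 × S (aromatic): no H
  Total hydrogens = 16.
Molecular formula: C10H16OS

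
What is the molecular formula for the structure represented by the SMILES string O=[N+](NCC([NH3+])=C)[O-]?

Heavy atoms from the SMILES: 3 C, 3 N, 2 O.
Implicit hydrogens by atom environment:
  2 × C: 2 H each → 4
  1 × C: no H
  1 × N (charge +1): 3 H
  1 × N: 1 H
  1 × N (charge +1): no H
  1 × O: no H
  1 × O (charge -1): no H
  Total hydrogens = 8.
Net charge +1.
Molecular formula: C3H8N3O2+

C3H8N3O2+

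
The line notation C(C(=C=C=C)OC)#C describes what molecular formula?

C7H6O

Heavy atoms from the SMILES: 7 C, 1 O.
Implicit hydrogens by atom environment:
  4 × C: no H
  1 × C: 3 H
  1 × C: 2 H
  1 × C: 1 H
  1 × O: no H
  Total hydrogens = 6.
Molecular formula: C7H6O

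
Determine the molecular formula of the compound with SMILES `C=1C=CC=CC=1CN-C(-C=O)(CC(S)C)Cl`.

C12H16ClNOS

Heavy atoms from the SMILES: 12 C, 1 Cl, 1 N, 1 O, 1 S.
Implicit hydrogens by atom environment:
  5 × C (aromatic): 1 H each → 5
  2 × C: 2 H each → 4
  2 × C: 1 H each → 2
  1 × C: 3 H
  1 × C: no H
  1 × C (aromatic): no H
  1 × Cl: no H
  1 × N: 1 H
  1 × O: no H
  1 × S: 1 H
  Total hydrogens = 16.
Molecular formula: C12H16ClNOS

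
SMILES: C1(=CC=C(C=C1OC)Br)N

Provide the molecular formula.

Heavy atoms from the SMILES: 1 Br, 7 C, 1 N, 1 O.
Implicit hydrogens by atom environment:
  3 × C (aromatic): 1 H each → 3
  3 × C (aromatic): no H
  1 × Br: no H
  1 × C: 3 H
  1 × N: 2 H
  1 × O: no H
  Total hydrogens = 8.
Molecular formula: C7H8BrNO

C7H8BrNO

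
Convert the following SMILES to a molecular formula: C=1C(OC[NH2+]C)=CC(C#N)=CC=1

C9H11N2O+

Heavy atoms from the SMILES: 9 C, 2 N, 1 O.
Implicit hydrogens by atom environment:
  4 × C (aromatic): 1 H each → 4
  2 × C (aromatic): no H
  1 × C: 3 H
  1 × C: 2 H
  1 × C: no H
  1 × N (charge +1): 2 H
  1 × N: no H
  1 × O: no H
  Total hydrogens = 11.
Net charge +1.
Molecular formula: C9H11N2O+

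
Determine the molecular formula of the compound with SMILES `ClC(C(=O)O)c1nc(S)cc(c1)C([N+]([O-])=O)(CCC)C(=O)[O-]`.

C12H12ClN2O6S-

Heavy atoms from the SMILES: 12 C, 1 Cl, 2 N, 6 O, 1 S.
Implicit hydrogens by atom environment:
  3 × C (aromatic): no H
  3 × C: no H
  3 × O: no H
  2 × C: 2 H each → 4
  2 × C (aromatic): 1 H each → 2
  2 × O (charge -1): no H
  1 × C: 3 H
  1 × C: 1 H
  1 × Cl: no H
  1 × N (aromatic): no H
  1 × N (charge +1): no H
  1 × O: 1 H
  1 × S: 1 H
  Total hydrogens = 12.
Net charge -1.
Molecular formula: C12H12ClN2O6S-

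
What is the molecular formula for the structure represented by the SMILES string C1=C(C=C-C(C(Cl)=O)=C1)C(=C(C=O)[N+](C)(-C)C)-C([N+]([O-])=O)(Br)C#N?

C15H14BrClN3O4+

Heavy atoms from the SMILES: 1 Br, 15 C, 1 Cl, 3 N, 4 O.
Implicit hydrogens by atom environment:
  5 × C: no H
  4 × C (aromatic): 1 H each → 4
  3 × C: 3 H each → 9
  3 × O: no H
  2 × C (aromatic): no H
  2 × N (charge +1): no H
  1 × Br: no H
  1 × C: 1 H
  1 × Cl: no H
  1 × N: no H
  1 × O (charge -1): no H
  Total hydrogens = 14.
Net charge +1.
Molecular formula: C15H14BrClN3O4+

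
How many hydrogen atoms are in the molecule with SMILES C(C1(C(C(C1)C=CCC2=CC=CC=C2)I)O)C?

19

Hydrogens are implicit in SMILES; fill each atom to its normal valence:
  5 × C (aromatic): 1 H each → 5
  4 × C: 1 H each → 4
  3 × C: 2 H each → 6
  1 × C: 3 H
  1 × C: no H
  1 × C (aromatic): no H
  1 × I: no H
  1 × O: 1 H
  Total hydrogens = 19.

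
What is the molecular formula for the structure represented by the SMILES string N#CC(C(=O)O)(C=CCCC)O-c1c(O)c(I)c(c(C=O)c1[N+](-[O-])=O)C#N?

C16H12IN3O7

Heavy atoms from the SMILES: 16 C, 1 I, 3 N, 7 O.
Implicit hydrogens by atom environment:
  6 × C (aromatic): no H
  4 × C: no H
  4 × O: no H
  3 × C: 1 H each → 3
  2 × C: 2 H each → 4
  2 × N: no H
  2 × O: 1 H each → 2
  1 × C: 3 H
  1 × I: no H
  1 × N (charge +1): no H
  1 × O (charge -1): no H
  Total hydrogens = 12.
Molecular formula: C16H12IN3O7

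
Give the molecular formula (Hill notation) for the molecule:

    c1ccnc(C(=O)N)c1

Heavy atoms from the SMILES: 6 C, 2 N, 1 O.
Implicit hydrogens by atom environment:
  4 × C (aromatic): 1 H each → 4
  1 × C (aromatic): no H
  1 × C: no H
  1 × N: 2 H
  1 × N (aromatic): no H
  1 × O: no H
  Total hydrogens = 6.
Molecular formula: C6H6N2O

C6H6N2O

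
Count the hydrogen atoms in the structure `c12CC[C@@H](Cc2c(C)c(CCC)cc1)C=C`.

Hydrogens are implicit in SMILES; fill each atom to its normal valence:
  6 × C: 2 H each → 12
  4 × C (aromatic): no H
  2 × C: 3 H each → 6
  2 × C (aromatic): 1 H each → 2
  2 × C: 1 H each → 2
  Total hydrogens = 22.

22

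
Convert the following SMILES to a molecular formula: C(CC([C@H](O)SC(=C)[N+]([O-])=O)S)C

Heavy atoms from the SMILES: 7 C, 1 N, 3 O, 2 S.
Implicit hydrogens by atom environment:
  3 × C: 2 H each → 6
  2 × C: 1 H each → 2
  1 × C: 3 H
  1 × C: no H
  1 × N (charge +1): no H
  1 × O: 1 H
  1 × O: no H
  1 × O (charge -1): no H
  1 × S: 1 H
  1 × S: no H
  Total hydrogens = 13.
Molecular formula: C7H13NO3S2

C7H13NO3S2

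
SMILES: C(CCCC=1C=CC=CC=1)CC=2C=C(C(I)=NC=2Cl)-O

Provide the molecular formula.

Heavy atoms from the SMILES: 16 C, 1 Cl, 1 I, 1 N, 1 O.
Implicit hydrogens by atom environment:
  6 × C (aromatic): 1 H each → 6
  5 × C: 2 H each → 10
  5 × C (aromatic): no H
  1 × Cl: no H
  1 × I: no H
  1 × N (aromatic): no H
  1 × O: 1 H
  Total hydrogens = 17.
Molecular formula: C16H17ClINO

C16H17ClINO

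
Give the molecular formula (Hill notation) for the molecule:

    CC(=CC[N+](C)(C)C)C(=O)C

C9H18NO+

Heavy atoms from the SMILES: 9 C, 1 N, 1 O.
Implicit hydrogens by atom environment:
  5 × C: 3 H each → 15
  2 × C: no H
  1 × C: 2 H
  1 × C: 1 H
  1 × N (charge +1): no H
  1 × O: no H
  Total hydrogens = 18.
Net charge +1.
Molecular formula: C9H18NO+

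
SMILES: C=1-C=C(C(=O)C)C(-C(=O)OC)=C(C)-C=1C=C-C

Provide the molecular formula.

C14H16O3

Heavy atoms from the SMILES: 14 C, 3 O.
Implicit hydrogens by atom environment:
  4 × C: 3 H each → 12
  4 × C (aromatic): no H
  3 × O: no H
  2 × C (aromatic): 1 H each → 2
  2 × C: 1 H each → 2
  2 × C: no H
  Total hydrogens = 16.
Molecular formula: C14H16O3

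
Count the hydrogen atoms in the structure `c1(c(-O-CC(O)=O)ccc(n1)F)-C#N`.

5

Hydrogens are implicit in SMILES; fill each atom to its normal valence:
  3 × C (aromatic): no H
  2 × C (aromatic): 1 H each → 2
  2 × C: no H
  2 × O: no H
  1 × C: 2 H
  1 × F: no H
  1 × N (aromatic): no H
  1 × N: no H
  1 × O: 1 H
  Total hydrogens = 5.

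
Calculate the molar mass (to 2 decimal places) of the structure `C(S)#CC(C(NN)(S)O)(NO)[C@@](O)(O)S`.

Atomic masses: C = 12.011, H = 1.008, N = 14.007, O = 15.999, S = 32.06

273.34

Molecular formula: C5H11N3O4S3.
M = 5×12.011 + 11×1.008 + 3×14.007 + 4×15.999 + 3×32.06 = 273.34 g/mol.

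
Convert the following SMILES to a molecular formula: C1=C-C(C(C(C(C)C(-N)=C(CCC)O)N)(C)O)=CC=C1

Heavy atoms from the SMILES: 16 C, 2 N, 2 O.
Implicit hydrogens by atom environment:
  5 × C (aromatic): 1 H each → 5
  3 × C: 3 H each → 9
  3 × C: no H
  2 × C: 2 H each → 4
  2 × C: 1 H each → 2
  2 × N: 2 H each → 4
  2 × O: 1 H each → 2
  1 × C (aromatic): no H
  Total hydrogens = 26.
Molecular formula: C16H26N2O2

C16H26N2O2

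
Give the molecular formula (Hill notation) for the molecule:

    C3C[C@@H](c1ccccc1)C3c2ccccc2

C16H16

Heavy atoms from the SMILES: 16 C.
Implicit hydrogens by atom environment:
  10 × C (aromatic): 1 H each → 10
  2 × C: 2 H each → 4
  2 × C: 1 H each → 2
  2 × C (aromatic): no H
  Total hydrogens = 16.
Molecular formula: C16H16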